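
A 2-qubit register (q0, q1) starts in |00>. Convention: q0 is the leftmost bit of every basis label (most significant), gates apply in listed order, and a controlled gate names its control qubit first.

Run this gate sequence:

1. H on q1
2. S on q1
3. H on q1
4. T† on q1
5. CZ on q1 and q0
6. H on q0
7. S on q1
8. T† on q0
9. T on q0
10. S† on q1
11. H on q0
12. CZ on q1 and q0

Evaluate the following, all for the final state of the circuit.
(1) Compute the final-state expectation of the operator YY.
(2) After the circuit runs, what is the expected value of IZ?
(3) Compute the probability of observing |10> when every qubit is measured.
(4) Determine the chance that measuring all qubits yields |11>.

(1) In the final state, YY has expectation 0.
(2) The observable IZ averages to 0.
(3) A full measurement returns |10> with probability 0.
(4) The probability of measuring |11> is 0.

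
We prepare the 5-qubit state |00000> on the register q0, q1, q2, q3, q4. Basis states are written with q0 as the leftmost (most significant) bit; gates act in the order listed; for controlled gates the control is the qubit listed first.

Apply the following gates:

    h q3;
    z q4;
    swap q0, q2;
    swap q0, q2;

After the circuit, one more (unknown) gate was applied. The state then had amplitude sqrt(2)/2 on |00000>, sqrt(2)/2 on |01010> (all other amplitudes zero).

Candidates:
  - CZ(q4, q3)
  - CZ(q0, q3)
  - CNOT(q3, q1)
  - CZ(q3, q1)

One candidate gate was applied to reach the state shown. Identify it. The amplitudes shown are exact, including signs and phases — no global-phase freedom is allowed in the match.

The unique candidate consistent with the amplitudes is CNOT(q3, q1).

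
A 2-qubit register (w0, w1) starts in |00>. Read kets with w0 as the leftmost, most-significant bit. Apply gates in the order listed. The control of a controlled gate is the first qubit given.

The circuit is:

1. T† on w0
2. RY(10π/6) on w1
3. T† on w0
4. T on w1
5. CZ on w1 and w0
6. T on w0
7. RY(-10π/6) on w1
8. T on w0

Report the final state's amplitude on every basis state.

After the circuit, the state carries amplitude 3/4 + exp(I*pi/4)/4 on |00>, sqrt(3)*(1 - exp(I*pi/4))/4 on |01>, 0 on |10>, 0 on |11>.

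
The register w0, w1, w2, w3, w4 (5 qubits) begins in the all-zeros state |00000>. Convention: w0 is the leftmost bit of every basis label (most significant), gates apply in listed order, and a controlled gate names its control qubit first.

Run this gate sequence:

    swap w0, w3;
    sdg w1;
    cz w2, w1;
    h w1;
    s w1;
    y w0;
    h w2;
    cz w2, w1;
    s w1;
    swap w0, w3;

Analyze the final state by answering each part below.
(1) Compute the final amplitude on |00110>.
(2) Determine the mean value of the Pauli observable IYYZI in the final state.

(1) The final state's coefficient on |00110> equals I/2.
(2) The expectation value of IYYZI is 1.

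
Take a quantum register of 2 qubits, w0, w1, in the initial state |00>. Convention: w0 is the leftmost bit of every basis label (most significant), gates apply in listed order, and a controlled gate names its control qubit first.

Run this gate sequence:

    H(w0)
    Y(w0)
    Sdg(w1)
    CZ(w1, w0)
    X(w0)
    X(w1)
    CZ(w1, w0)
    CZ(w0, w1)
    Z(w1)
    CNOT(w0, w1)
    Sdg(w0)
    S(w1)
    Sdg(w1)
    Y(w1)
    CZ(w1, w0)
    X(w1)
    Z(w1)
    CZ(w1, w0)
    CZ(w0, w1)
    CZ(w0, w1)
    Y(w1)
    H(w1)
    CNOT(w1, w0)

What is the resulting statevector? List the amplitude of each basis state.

The final amplitudes are -I/2 on |00>, -1/2 on |01>, 1/2 on |10>, -I/2 on |11>.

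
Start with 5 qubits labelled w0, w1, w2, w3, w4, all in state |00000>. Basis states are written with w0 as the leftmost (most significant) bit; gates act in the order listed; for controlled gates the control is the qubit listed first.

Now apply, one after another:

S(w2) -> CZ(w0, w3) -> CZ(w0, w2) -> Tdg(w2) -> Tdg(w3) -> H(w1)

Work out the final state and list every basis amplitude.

After the circuit, the state carries amplitude sqrt(2)/2 on |00000>, sqrt(2)/2 on |01000>, and 0 on every other basis state.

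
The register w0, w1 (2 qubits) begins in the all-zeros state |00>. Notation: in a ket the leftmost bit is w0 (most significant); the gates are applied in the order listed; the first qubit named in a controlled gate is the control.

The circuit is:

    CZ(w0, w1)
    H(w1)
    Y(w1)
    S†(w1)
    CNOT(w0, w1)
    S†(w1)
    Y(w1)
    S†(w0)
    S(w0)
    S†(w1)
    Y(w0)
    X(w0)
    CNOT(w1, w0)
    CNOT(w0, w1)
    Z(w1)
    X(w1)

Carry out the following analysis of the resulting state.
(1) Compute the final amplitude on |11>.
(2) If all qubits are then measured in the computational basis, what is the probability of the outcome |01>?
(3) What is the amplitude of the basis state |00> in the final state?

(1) The final state's coefficient on |11> equals sqrt(2)/2.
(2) A full measurement returns |01> with probability 1/2.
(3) |00> carries amplitude 0 in the final state.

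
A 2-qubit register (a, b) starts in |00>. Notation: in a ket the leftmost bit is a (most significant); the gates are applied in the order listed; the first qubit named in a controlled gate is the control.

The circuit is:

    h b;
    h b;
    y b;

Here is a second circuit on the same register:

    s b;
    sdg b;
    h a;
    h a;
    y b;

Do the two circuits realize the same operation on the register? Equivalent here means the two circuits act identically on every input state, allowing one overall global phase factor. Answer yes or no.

Yes: on every input state the two circuits agree up to one overall phase factor.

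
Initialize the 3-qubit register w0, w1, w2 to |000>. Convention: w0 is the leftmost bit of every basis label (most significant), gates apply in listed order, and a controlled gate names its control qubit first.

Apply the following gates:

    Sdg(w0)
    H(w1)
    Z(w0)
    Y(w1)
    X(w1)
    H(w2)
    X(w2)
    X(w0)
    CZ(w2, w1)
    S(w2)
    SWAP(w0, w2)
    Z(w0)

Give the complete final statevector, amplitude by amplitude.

The final amplitudes are 0 on |000>, I/2 on |001>, 0 on |010>, -I/2 on |011>, 0 on |100>, 1/2 on |101>, 0 on |110>, 1/2 on |111>.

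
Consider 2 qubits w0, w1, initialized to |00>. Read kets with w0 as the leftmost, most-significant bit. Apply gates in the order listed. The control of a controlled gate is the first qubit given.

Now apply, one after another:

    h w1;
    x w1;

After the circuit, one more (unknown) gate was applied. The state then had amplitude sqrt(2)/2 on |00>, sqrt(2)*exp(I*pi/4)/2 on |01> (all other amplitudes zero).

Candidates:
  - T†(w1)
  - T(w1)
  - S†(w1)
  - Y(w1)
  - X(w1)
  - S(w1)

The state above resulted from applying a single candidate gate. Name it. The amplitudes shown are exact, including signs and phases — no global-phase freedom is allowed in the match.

The unique candidate consistent with the amplitudes is T(w1).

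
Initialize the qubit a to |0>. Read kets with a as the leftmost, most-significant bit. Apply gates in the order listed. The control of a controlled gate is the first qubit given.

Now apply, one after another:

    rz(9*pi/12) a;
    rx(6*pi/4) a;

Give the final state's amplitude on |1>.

The amplitude on |1> is -sqrt(2)*exp(I*pi/8)/2.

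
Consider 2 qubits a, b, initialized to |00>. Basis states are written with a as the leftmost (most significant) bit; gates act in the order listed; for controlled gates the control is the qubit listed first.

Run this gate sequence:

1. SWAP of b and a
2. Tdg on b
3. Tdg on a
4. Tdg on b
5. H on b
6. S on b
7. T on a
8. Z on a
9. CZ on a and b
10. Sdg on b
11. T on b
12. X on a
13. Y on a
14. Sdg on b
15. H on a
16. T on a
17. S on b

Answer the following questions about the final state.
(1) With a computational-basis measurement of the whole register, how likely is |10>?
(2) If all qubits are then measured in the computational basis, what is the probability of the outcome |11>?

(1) Outcome |10> occurs with probability 1/4.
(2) The probability of measuring |11> is 1/4.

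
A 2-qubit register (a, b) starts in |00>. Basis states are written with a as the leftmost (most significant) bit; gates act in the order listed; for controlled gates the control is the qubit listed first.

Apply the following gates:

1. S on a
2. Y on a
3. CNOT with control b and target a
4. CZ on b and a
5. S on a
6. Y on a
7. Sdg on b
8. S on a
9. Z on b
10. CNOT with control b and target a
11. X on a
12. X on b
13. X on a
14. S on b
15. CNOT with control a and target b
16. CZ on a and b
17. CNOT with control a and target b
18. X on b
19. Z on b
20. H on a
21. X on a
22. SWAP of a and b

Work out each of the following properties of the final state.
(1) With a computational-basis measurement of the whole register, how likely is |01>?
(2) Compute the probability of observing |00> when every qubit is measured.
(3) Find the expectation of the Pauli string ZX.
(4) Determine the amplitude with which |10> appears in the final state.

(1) A full measurement returns |01> with probability 1/2.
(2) Outcome |00> occurs with probability 1/2.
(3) The observable ZX averages to 1.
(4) |10> carries amplitude 0 in the final state.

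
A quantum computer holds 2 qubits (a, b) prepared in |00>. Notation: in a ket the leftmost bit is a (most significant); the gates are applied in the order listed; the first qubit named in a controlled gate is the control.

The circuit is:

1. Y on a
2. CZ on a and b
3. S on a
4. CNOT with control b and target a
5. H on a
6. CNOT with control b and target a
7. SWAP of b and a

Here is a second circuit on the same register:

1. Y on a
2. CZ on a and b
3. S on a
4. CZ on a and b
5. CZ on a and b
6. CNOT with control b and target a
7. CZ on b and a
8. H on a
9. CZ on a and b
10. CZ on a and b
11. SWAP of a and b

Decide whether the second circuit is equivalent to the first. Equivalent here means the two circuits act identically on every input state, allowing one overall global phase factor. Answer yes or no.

Yes, they are equivalent — the unitaries differ by at most a global phase.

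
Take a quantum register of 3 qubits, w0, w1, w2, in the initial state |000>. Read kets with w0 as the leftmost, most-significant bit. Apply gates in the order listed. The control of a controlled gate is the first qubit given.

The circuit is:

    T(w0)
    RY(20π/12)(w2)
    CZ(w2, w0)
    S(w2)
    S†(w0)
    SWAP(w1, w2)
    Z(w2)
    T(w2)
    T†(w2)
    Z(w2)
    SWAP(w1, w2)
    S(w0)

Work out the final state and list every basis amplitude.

The resulting statevector has amplitude -sqrt(3)/2 on |000>, I/2 on |001>, and 0 on every other basis state. Key observation: the block from step 5 through step 12 cancels to the identity and can be dropped.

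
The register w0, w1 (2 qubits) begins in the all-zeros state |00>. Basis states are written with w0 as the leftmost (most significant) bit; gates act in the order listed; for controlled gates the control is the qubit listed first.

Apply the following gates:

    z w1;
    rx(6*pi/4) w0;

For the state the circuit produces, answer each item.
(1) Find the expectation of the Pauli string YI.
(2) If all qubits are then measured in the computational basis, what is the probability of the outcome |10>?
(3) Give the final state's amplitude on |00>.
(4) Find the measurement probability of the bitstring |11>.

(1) In the final state, YI has expectation 1.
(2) Outcome |10> occurs with probability 1/2.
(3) |00> carries amplitude -sqrt(2)/2 in the final state.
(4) A full measurement returns |11> with probability 0.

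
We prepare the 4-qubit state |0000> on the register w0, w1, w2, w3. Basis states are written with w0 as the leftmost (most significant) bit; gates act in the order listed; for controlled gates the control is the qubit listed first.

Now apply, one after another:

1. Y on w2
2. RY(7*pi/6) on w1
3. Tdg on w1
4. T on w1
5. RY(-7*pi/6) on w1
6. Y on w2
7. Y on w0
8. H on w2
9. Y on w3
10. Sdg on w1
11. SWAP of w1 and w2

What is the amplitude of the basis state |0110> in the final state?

|0110> carries amplitude 0 in the final state. Key observation: gates 1-6 undo each other exactly, leaving only the rest of the circuit to track.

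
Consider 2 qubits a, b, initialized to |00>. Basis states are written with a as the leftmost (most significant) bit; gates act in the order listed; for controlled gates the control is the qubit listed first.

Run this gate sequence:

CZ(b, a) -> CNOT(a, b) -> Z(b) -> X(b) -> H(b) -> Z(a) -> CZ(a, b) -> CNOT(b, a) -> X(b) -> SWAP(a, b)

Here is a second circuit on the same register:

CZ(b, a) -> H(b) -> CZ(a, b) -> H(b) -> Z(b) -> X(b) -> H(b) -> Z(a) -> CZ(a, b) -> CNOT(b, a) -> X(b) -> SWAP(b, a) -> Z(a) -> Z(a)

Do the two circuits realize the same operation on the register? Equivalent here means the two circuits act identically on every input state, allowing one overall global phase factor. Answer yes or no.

Yes, they are equivalent — the unitaries differ by at most a global phase.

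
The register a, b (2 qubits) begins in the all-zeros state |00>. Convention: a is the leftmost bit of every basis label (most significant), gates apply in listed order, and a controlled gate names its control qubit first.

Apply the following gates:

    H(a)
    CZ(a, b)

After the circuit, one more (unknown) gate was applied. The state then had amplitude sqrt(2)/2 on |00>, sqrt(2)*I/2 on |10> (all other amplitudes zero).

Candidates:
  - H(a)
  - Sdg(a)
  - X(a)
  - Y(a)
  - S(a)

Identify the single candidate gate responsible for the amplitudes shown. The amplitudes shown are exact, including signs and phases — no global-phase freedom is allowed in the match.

The unique candidate consistent with the amplitudes is S(a).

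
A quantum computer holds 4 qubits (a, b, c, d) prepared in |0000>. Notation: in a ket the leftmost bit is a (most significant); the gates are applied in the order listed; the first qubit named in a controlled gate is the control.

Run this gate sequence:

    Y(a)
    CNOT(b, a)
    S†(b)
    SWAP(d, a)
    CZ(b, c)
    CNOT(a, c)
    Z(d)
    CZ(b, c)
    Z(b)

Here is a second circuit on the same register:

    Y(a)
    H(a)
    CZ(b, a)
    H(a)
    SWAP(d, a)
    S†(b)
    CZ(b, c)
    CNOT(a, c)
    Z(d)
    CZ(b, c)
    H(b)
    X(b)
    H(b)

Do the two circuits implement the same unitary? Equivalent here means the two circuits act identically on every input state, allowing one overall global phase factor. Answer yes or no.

Yes — the two circuits implement the same unitary up to a global phase.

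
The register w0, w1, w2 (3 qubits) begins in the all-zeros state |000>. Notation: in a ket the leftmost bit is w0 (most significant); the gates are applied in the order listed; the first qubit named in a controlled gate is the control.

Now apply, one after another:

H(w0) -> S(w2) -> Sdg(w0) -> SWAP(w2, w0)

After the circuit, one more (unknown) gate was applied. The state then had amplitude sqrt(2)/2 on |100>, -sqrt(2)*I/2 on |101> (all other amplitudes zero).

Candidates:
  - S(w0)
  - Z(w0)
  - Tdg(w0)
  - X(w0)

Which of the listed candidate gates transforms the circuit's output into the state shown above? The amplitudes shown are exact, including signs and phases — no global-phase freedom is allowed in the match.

The unique candidate consistent with the amplitudes is X(w0).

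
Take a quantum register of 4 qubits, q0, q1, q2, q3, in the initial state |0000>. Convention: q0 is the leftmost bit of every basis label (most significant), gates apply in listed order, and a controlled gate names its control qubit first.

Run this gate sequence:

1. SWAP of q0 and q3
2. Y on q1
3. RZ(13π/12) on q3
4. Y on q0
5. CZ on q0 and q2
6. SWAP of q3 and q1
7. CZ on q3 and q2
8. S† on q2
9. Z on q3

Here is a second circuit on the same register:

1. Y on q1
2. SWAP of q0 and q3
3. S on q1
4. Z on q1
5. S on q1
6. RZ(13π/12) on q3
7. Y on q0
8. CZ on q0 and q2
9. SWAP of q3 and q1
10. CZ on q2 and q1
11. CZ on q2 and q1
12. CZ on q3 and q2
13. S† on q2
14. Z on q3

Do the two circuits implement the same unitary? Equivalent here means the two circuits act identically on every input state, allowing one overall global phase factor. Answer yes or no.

Yes: on every input state the two circuits agree up to one overall phase factor.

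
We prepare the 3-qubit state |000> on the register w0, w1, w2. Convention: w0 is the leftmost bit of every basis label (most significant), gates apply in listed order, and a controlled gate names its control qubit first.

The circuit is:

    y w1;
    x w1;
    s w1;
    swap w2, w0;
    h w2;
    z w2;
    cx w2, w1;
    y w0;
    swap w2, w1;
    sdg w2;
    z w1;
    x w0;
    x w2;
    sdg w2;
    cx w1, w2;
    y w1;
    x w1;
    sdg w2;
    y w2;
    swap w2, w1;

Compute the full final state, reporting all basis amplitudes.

The final amplitudes are sqrt(2)/2 on |000>, -sqrt(2)/2 on |001>, and 0 on every other basis state.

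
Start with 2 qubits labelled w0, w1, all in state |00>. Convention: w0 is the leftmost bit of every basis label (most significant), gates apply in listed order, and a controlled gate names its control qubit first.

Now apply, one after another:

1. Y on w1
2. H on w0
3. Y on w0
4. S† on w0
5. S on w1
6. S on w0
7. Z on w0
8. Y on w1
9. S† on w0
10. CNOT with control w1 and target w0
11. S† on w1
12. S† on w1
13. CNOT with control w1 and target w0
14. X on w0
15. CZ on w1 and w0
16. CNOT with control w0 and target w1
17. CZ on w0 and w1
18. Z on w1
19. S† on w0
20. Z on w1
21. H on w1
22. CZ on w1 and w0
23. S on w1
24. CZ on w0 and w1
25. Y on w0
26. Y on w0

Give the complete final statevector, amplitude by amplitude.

The final amplitudes are -I/2 on |00>, 1/2 on |01>, I/2 on |10>, 1/2 on |11>.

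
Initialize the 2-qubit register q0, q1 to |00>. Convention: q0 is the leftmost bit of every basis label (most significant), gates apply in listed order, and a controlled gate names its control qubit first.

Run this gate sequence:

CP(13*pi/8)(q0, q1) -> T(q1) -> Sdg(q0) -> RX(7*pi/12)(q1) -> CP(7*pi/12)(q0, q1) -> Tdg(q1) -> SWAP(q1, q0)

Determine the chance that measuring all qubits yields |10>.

Outcome |10> occurs with probability -sqrt(2)/8 + sqrt(6)/8 + 1/2.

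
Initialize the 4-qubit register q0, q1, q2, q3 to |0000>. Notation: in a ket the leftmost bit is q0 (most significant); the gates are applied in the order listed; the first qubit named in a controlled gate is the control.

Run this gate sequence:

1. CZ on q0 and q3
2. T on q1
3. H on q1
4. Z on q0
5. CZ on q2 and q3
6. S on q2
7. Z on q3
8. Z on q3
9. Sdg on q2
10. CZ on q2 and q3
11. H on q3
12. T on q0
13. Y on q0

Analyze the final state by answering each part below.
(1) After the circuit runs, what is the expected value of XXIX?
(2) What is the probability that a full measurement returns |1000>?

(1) In the final state, XXIX has expectation 0. Key observation: the block from step 5 through step 10 cancels to the identity and can be dropped.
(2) Outcome |1000> occurs with probability 1/4.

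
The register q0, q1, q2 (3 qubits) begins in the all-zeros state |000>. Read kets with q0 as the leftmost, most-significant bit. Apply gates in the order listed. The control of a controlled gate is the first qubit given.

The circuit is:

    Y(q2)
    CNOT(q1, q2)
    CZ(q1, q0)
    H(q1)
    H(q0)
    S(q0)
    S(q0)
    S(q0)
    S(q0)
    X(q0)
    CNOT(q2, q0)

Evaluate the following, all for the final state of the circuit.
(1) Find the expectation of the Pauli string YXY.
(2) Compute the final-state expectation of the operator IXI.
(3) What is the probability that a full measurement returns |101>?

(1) The observable YXY averages to 0.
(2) In the final state, IXI has expectation 1.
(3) Outcome |101> occurs with probability 1/4.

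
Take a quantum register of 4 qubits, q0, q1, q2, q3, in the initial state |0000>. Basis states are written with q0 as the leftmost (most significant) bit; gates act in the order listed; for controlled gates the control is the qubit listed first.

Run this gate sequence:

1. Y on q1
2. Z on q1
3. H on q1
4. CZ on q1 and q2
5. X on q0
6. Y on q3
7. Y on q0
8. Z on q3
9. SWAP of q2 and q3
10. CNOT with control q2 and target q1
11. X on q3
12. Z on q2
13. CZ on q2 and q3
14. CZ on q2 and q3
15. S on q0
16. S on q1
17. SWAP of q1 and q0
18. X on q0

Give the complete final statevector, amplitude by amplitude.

The resulting statevector has amplitude sqrt(2)/2 on |0011>, sqrt(2)*I/2 on |1011>, and 0 on every other basis state.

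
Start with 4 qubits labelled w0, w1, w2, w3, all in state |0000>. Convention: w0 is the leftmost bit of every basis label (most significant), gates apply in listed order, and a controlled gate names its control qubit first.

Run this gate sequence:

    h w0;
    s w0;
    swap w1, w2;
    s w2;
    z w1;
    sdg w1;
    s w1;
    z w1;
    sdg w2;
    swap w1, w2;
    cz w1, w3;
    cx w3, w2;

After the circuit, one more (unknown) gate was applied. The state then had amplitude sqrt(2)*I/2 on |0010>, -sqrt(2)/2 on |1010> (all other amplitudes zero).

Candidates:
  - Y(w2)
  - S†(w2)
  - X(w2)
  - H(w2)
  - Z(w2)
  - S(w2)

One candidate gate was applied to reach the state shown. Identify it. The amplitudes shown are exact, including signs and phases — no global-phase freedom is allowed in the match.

The applied gate was Y(w2). Key observation: gates 3-10 undo each other exactly, leaving only the rest of the circuit to track.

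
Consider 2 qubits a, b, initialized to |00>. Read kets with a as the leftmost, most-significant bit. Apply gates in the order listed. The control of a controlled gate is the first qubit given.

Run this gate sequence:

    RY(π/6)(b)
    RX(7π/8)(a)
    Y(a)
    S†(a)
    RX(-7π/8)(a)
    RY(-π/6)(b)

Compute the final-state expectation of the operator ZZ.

In the final state, ZZ has expectation -1/2 - sqrt(2)/4.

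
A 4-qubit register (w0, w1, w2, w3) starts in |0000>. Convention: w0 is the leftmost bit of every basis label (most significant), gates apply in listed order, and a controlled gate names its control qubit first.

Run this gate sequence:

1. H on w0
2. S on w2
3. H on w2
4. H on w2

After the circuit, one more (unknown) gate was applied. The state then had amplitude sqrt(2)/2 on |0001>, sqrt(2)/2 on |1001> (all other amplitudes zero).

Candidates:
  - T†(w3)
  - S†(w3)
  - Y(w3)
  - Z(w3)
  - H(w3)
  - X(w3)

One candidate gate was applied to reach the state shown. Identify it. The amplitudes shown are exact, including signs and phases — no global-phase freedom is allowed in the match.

It was X(w3) that produced the state shown.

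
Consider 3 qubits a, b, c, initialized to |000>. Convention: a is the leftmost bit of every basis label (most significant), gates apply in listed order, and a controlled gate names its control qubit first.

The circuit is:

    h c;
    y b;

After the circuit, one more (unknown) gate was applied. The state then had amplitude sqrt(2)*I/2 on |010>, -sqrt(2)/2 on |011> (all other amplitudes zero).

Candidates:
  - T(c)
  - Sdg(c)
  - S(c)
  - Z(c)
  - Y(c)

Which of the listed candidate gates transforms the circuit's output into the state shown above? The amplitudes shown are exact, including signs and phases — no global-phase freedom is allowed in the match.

The applied gate was S(c).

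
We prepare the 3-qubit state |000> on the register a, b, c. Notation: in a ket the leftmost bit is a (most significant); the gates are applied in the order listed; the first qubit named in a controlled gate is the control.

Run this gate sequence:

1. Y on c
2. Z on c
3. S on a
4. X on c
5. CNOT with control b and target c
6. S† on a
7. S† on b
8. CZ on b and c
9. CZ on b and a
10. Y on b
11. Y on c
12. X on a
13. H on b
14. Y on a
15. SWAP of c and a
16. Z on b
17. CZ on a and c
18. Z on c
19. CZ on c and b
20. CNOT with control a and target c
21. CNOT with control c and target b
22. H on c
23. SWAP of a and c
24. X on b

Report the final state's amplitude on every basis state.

The final amplitudes are 0 on |000>, 1/2 on |001>, 0 on |010>, 1/2 on |011>, 0 on |100>, -1/2 on |101>, 0 on |110>, -1/2 on |111>.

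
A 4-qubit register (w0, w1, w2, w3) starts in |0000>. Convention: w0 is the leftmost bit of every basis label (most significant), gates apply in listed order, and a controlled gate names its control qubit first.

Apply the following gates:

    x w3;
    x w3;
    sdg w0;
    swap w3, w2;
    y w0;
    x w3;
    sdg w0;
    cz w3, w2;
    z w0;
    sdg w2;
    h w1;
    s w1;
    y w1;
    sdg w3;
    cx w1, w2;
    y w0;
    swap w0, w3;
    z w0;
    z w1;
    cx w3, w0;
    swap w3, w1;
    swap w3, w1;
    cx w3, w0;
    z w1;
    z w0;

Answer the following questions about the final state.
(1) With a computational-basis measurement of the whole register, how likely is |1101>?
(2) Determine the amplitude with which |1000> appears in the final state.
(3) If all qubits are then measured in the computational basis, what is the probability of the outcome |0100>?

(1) Outcome |1101> occurs with probability 0.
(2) |1000> carries amplitude sqrt(2)/2 in the final state.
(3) Outcome |0100> occurs with probability 0.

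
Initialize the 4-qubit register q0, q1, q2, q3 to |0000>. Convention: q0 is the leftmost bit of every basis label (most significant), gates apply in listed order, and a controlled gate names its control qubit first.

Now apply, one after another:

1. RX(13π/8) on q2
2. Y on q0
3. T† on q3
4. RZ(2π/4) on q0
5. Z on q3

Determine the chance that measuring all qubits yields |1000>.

The probability of measuring |1000> is cos(3*pi/16)**2.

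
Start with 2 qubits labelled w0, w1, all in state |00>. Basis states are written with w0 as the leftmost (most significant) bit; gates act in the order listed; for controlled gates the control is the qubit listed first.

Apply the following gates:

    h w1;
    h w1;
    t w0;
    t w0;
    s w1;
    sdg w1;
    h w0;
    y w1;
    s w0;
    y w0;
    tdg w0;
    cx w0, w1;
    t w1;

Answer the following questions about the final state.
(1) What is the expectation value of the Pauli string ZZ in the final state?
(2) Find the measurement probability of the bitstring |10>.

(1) In the final state, ZZ has expectation -1.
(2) Outcome |10> occurs with probability 1/2.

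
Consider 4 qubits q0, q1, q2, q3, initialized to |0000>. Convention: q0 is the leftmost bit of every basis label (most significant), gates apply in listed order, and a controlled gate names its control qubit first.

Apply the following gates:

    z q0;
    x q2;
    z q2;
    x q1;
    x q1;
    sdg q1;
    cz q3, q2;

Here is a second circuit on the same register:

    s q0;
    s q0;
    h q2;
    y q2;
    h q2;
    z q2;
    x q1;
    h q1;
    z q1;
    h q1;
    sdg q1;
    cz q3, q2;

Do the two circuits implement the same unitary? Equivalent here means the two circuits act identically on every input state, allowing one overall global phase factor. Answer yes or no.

No — the two circuits implement different unitaries, even allowing a global phase.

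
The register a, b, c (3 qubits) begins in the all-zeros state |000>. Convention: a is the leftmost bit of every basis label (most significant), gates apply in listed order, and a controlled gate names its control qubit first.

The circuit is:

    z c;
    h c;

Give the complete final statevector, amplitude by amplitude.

The final amplitudes are sqrt(2)/2 on |000>, sqrt(2)/2 on |001>, and 0 on every other basis state.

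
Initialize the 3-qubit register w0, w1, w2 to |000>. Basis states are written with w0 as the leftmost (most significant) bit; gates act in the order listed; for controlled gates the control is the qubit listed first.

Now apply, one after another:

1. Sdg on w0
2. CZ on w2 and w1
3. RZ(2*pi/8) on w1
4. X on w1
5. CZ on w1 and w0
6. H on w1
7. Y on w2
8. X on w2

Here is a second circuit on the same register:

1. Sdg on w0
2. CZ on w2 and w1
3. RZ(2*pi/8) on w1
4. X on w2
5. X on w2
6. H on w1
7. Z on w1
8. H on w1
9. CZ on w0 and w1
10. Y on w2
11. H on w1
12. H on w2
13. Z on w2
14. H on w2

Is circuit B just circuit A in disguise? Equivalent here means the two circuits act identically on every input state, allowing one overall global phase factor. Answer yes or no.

Yes, they are equivalent — the unitaries differ by at most a global phase.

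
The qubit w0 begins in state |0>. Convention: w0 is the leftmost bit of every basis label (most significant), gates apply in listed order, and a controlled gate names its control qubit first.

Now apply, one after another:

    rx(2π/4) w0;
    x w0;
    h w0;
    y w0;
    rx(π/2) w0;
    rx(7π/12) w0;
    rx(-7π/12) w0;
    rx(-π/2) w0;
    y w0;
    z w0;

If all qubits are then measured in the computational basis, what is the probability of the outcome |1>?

A full measurement returns |1> with probability 1/2. Key observation: gates 4-9 undo each other exactly, leaving only the rest of the circuit to track.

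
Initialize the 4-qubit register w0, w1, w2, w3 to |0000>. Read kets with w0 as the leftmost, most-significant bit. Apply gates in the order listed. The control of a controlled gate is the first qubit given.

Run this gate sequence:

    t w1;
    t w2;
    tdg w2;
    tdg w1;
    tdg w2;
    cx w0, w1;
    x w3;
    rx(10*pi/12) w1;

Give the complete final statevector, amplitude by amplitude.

The resulting statevector has amplitude -sqrt(2)/4 + sqrt(6)/4 on |0001>, I*(-sqrt(6) - sqrt(2))/4 on |0101>, and 0 on every other basis state. Key observation: steps 1-4 multiply out to the identity, so the circuit reduces to the remaining gates.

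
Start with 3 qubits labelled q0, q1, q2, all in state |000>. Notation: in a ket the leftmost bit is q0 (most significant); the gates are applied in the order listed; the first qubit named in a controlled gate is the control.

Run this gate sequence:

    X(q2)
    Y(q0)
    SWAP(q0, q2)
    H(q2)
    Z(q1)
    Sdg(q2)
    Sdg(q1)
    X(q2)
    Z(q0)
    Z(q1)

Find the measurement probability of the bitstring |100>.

The probability of measuring |100> is 1/2.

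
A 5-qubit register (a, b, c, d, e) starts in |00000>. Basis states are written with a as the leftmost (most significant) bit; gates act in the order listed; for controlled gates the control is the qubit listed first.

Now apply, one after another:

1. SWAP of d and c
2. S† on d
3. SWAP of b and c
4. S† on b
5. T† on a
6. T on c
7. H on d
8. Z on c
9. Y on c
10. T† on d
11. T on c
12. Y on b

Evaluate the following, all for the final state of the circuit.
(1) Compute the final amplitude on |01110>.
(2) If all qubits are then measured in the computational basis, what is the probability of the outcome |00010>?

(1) The final state's coefficient on |01110> equals -sqrt(2)/2.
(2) Outcome |00010> occurs with probability 0.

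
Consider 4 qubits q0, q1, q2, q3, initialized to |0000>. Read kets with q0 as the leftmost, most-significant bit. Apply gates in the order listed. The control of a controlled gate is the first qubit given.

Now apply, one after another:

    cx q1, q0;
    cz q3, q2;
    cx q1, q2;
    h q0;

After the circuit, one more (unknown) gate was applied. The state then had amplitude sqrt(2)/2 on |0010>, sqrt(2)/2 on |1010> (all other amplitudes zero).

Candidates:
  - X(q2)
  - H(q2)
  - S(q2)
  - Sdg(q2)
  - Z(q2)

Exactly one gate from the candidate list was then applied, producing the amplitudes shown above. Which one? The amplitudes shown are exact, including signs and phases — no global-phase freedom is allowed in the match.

It was X(q2) that produced the state shown.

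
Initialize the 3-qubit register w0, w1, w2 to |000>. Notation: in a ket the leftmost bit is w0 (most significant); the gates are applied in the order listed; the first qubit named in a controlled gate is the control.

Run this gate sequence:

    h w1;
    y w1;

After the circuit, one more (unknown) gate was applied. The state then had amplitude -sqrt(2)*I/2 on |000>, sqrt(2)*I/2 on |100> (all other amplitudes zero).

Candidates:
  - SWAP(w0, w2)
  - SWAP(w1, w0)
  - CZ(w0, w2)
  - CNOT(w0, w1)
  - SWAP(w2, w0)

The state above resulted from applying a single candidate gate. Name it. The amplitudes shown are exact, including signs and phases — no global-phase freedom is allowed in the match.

The unique candidate consistent with the amplitudes is SWAP(w1, w0).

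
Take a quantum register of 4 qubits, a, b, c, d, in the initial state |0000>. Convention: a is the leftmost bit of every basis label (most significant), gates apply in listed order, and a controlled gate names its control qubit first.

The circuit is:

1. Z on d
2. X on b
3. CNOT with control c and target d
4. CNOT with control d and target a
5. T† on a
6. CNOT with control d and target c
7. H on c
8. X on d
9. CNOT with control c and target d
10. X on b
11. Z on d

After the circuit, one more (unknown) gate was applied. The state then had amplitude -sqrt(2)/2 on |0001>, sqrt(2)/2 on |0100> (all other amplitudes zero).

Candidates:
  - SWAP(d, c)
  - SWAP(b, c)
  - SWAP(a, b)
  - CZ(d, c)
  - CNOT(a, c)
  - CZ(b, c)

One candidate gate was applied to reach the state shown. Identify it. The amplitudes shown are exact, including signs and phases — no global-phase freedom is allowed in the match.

It was SWAP(b, c) that produced the state shown.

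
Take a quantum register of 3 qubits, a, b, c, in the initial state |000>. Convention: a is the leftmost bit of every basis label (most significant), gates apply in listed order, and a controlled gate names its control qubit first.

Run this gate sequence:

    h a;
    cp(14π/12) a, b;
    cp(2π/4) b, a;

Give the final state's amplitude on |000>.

|000> carries amplitude sqrt(2)/2 in the final state.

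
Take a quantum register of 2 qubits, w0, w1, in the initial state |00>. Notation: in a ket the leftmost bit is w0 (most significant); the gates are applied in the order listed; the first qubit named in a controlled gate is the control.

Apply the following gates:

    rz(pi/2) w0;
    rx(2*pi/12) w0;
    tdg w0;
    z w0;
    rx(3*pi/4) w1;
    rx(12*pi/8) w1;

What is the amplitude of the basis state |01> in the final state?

The amplitude on |01> is (-sqrt(6 - 3*sqrt(2))/8 - sqrt(2 - sqrt(2))/8 + sqrt(sqrt(2) + 2)/8 + sqrt(3*sqrt(2) + 6)/8)*exp(I*pi/4).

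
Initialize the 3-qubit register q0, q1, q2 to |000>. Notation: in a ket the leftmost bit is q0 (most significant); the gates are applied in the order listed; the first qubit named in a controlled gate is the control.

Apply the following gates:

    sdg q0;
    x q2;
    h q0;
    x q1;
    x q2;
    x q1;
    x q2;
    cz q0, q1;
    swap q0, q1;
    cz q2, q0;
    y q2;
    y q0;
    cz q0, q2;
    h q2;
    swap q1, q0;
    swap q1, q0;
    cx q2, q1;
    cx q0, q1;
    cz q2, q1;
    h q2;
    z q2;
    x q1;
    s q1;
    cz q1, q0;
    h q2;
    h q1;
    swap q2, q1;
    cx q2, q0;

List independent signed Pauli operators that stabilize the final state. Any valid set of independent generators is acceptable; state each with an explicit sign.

One valid set of independent stabilizer generators is -XZY, +IYZ, -ZIZ (any independent generating set of the same group is equally correct).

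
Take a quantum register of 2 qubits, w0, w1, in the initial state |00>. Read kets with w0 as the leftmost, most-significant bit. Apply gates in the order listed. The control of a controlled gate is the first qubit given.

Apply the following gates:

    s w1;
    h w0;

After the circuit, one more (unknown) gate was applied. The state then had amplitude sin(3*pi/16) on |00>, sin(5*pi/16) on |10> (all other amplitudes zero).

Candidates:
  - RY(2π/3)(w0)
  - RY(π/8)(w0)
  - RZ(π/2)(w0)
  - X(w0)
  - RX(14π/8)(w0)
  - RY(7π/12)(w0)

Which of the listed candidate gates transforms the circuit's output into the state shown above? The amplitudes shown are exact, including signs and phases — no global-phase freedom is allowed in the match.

It was RY(π/8)(w0) that produced the state shown.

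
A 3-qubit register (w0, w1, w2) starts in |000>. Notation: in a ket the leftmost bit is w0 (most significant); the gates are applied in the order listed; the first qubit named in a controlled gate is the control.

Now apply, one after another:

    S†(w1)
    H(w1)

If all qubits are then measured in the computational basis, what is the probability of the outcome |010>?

A full measurement returns |010> with probability 1/2.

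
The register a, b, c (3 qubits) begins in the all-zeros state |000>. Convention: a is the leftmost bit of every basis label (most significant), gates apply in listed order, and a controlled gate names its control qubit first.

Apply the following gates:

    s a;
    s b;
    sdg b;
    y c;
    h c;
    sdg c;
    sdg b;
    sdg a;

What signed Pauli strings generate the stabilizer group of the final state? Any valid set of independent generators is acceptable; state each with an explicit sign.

The stabilizer group can be generated by +IIY, +ZII, +IZI, among other valid generating sets.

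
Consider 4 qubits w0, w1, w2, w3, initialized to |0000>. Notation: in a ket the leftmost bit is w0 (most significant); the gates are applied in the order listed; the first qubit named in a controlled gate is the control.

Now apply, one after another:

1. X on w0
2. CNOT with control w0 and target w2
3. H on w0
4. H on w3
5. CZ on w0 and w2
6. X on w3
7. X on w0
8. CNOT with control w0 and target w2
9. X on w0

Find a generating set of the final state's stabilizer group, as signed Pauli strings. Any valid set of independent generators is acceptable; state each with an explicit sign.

The stabilizer group can be generated by +XIXI, +IIIX, +ZIZI, +IZII, among other valid generating sets.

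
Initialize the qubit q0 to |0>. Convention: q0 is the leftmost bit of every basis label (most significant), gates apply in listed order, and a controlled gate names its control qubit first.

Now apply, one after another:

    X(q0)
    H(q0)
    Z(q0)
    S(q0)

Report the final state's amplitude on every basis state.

The resulting statevector has amplitude sqrt(2)/2 on |0>, sqrt(2)*I/2 on |1>.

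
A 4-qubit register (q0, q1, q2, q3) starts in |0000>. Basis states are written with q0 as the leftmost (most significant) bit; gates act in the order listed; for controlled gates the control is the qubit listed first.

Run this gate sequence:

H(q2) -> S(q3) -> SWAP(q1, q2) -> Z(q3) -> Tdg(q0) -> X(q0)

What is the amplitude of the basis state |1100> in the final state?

The final state's coefficient on |1100> equals sqrt(2)/2.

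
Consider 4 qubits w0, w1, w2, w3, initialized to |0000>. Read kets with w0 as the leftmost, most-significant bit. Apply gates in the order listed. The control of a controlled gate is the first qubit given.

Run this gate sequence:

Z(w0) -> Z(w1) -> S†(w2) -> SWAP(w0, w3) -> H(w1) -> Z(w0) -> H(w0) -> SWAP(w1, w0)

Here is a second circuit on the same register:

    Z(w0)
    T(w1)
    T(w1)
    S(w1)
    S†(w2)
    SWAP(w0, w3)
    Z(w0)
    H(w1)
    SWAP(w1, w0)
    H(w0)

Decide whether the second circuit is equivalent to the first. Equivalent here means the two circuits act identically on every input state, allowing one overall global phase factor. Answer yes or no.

No — the two circuits implement different unitaries, even allowing a global phase.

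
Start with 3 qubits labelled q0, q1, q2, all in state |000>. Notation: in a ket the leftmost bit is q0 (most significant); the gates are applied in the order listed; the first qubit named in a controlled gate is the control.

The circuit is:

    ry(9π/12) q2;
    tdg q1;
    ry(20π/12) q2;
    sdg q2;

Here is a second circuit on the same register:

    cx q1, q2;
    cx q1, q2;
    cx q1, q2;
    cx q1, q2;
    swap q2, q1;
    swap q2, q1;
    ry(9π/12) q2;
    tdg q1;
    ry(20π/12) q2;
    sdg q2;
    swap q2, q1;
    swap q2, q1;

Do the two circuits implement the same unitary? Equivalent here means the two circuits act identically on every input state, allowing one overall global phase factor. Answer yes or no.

Yes — the two circuits implement the same unitary up to a global phase.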